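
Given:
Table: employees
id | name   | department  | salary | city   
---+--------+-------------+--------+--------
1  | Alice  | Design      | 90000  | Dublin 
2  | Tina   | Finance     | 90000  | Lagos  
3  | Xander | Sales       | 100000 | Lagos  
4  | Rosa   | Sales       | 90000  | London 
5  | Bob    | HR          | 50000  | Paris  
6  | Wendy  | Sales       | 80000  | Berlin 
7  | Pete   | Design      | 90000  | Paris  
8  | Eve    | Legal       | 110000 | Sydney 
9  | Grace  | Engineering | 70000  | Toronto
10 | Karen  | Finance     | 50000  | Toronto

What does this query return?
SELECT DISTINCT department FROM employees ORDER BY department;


All 'department' values (row order): Design, Finance, Sales, Sales, HR, Sales, Design, Legal, Engineering, Finance
Removing duplicates leaves 6 unique value(s).

6 values:
Design
Engineering
Finance
HR
Legal
Sales


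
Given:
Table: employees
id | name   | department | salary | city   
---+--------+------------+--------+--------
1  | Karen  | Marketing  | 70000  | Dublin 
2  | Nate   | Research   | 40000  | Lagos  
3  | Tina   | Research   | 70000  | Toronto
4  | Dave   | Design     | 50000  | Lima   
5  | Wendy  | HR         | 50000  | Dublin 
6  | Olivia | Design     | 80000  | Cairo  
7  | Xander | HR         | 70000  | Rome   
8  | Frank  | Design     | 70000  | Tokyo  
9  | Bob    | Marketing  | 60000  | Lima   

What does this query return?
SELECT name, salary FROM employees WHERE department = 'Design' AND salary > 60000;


Filtering: department = 'Design' AND salary > 60000
Matching: 2 rows

2 rows:
Olivia, 80000
Frank, 70000


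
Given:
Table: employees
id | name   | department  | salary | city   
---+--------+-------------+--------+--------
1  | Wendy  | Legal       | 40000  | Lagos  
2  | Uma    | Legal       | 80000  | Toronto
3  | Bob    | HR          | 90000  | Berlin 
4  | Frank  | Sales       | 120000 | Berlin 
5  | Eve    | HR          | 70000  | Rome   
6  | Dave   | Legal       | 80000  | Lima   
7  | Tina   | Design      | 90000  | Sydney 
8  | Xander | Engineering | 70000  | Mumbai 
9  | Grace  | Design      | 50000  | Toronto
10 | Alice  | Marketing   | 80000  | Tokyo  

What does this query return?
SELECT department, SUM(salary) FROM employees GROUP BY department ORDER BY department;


Summing salary within each department:
  Design: 90000 + 50000 = 140000
  Engineering: 70000 = 70000
  HR: 90000 + 70000 = 160000
  Legal: 40000 + 80000 + 80000 = 200000
  Marketing: 80000 = 80000
  Sales: 120000 = 120000


6 groups:
Design, 140000
Engineering, 70000
HR, 160000
Legal, 200000
Marketing, 80000
Sales, 120000


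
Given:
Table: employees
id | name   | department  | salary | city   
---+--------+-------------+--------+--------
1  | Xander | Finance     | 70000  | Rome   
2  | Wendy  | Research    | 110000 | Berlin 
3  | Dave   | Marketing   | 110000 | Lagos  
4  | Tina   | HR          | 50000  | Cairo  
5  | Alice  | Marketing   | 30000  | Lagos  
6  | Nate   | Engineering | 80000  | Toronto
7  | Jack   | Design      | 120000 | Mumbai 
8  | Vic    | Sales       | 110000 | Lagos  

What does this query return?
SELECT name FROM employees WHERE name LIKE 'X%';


LIKE 'X%' matches names starting with 'X'
Matching: 1

1 rows:
Xander


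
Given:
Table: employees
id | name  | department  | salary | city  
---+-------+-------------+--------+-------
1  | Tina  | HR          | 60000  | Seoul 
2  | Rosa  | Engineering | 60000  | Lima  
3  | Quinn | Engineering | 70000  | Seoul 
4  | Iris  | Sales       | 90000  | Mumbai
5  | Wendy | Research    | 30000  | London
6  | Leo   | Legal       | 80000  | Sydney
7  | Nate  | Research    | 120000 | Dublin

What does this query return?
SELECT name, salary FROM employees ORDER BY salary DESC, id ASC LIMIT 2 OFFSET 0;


Sort by salary DESC (id ASC tiebreak), then skip 0 and take 2
Rows 1 through 2

2 rows:
Nate, 120000
Iris, 90000


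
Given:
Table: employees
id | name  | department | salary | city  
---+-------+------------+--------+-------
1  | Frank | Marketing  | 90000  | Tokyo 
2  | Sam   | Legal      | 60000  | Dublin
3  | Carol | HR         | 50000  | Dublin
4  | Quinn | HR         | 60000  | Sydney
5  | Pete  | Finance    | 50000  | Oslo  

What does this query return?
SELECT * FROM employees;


SELECT * returns all 5 rows with all columns

5 rows:
1, Frank, Marketing, 90000, Tokyo
2, Sam, Legal, 60000, Dublin
3, Carol, HR, 50000, Dublin
4, Quinn, HR, 60000, Sydney
5, Pete, Finance, 50000, Oslo


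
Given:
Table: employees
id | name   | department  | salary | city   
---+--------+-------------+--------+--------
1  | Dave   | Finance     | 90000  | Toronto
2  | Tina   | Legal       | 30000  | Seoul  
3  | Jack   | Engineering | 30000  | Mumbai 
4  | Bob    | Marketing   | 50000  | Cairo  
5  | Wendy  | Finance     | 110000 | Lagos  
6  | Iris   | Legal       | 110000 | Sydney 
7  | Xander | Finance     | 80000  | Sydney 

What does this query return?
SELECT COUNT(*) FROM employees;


COUNT(*) counts all rows

7


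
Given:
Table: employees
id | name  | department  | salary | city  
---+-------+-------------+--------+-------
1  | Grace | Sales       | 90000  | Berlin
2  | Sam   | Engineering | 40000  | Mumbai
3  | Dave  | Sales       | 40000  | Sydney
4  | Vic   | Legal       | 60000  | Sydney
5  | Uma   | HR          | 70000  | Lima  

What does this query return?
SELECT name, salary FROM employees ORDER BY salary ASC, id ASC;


Sorting by salary ASC, then id ASC for ties

5 rows:
Sam, 40000
Dave, 40000
Vic, 60000
Uma, 70000
Grace, 90000


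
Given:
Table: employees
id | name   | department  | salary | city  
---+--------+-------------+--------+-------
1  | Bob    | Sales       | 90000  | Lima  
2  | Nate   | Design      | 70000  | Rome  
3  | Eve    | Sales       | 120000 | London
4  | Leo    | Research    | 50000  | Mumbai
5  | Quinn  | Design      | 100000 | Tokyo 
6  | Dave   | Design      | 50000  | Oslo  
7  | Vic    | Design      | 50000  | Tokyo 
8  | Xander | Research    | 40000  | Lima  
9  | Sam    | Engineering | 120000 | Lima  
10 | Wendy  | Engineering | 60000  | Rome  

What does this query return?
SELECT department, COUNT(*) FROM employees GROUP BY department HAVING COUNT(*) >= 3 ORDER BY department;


Groups with count >= 3:
  Design: 4 -> PASS
  Engineering: 2 -> filtered out
  Research: 2 -> filtered out
  Sales: 2 -> filtered out


1 groups:
Design, 4


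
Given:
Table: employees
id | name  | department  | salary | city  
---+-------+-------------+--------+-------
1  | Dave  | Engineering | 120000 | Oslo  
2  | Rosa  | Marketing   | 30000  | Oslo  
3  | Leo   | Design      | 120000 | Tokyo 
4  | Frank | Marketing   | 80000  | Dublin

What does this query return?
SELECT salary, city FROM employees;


Projecting columns: salary, city

4 rows:
120000, Oslo
30000, Oslo
120000, Tokyo
80000, Dublin


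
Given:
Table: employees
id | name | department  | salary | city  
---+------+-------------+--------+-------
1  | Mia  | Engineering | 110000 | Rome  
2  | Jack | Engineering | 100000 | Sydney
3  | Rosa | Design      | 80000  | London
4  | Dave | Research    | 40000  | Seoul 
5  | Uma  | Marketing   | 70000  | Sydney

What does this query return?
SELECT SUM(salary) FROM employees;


SUM(salary) = 110000 + 100000 + 80000 + 40000 + 70000 = 400000

400000


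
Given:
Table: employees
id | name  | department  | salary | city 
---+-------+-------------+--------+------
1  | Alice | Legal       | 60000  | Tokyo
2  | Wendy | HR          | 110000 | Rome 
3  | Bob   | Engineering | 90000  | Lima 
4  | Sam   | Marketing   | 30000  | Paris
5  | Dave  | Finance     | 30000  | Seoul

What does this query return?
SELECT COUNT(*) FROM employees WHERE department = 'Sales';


Counting rows where department = 'Sales'


0


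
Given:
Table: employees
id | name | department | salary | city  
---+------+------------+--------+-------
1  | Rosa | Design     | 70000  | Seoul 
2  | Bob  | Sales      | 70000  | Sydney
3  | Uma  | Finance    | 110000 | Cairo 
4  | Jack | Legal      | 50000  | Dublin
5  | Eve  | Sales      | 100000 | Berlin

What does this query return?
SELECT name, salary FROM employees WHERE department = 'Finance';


Filtering: department = 'Finance'
Matching rows: 1

1 rows:
Uma, 110000


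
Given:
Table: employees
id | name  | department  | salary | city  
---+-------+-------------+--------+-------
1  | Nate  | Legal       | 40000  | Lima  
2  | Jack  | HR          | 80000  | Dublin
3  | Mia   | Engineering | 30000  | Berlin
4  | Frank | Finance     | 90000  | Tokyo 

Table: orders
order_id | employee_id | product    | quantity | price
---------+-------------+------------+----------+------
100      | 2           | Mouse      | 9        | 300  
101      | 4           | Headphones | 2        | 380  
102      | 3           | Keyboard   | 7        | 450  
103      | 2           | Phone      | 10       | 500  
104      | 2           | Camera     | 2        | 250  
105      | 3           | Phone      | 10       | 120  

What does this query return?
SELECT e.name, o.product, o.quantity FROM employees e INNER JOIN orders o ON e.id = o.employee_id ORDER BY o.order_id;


Joining employees.id = orders.employee_id:
  employee Jack (id=2) -> order Mouse
  employee Frank (id=4) -> order Headphones
  employee Mia (id=3) -> order Keyboard
  employee Jack (id=2) -> order Phone
  employee Jack (id=2) -> order Camera
  employee Mia (id=3) -> order Phone


6 rows:
Jack, Mouse, 9
Frank, Headphones, 2
Mia, Keyboard, 7
Jack, Phone, 10
Jack, Camera, 2
Mia, Phone, 10


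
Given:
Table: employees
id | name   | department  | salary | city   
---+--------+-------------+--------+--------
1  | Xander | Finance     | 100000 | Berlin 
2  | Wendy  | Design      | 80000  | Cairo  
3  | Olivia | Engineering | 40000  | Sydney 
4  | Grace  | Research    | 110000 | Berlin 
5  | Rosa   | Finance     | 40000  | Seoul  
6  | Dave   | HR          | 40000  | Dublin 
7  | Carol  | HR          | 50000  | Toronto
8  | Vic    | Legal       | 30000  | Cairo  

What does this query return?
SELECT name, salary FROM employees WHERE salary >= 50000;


Filtering: salary >= 50000
Matching: 4 rows

4 rows:
Xander, 100000
Wendy, 80000
Grace, 110000
Carol, 50000


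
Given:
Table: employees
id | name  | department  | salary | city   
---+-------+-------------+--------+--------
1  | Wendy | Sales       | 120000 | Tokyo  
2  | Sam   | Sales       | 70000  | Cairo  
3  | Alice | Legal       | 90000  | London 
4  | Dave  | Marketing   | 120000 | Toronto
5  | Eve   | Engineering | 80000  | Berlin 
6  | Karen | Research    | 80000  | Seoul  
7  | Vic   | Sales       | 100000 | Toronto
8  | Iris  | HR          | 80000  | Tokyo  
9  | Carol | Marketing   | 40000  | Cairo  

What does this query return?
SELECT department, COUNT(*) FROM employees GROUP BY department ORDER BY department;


Assigning each row to its department group:
  Wendy -> Sales
  Sam -> Sales
  Alice -> Legal
  Dave -> Marketing
  Eve -> Engineering
  Karen -> Research
  Vic -> Sales
  Iris -> HR
  Carol -> Marketing


6 groups:
Engineering, 1
HR, 1
Legal, 1
Marketing, 2
Research, 1
Sales, 3


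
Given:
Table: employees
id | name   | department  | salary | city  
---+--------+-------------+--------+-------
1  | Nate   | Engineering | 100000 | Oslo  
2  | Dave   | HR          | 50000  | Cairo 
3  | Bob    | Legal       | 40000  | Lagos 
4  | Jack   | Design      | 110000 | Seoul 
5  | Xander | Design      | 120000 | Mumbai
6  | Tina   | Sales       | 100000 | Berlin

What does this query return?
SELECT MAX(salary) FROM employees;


Salaries: 100000, 50000, 40000, 110000, 120000, 100000
MAX = 120000

120000


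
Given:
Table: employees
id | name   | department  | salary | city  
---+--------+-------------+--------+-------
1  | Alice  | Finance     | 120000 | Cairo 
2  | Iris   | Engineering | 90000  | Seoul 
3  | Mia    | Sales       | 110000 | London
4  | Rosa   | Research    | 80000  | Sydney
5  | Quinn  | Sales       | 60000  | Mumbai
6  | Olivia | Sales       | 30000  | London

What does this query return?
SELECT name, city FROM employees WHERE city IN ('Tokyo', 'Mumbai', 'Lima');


Filtering: city IN ('Tokyo', 'Mumbai', 'Lima')
Matching: 1 rows

1 rows:
Quinn, Mumbai


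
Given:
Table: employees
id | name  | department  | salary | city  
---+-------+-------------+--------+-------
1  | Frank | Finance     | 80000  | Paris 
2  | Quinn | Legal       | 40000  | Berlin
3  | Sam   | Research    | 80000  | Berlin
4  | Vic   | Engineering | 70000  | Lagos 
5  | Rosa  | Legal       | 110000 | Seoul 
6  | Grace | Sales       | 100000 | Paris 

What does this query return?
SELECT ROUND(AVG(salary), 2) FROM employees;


SUM(salary) = 480000
COUNT = 6
ROUND(AVG, 2) = ROUND(480000 / 6, 2) = 80000.0

80000.0


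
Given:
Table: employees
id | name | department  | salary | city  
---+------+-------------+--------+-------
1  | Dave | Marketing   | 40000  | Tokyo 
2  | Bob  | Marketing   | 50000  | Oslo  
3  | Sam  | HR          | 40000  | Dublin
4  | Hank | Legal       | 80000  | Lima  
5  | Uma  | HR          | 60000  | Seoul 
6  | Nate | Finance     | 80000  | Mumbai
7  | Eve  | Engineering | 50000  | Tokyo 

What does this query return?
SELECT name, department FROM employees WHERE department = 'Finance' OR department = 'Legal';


Filtering: department = 'Finance' OR 'Legal'
Matching: 2 rows

2 rows:
Hank, Legal
Nate, Finance


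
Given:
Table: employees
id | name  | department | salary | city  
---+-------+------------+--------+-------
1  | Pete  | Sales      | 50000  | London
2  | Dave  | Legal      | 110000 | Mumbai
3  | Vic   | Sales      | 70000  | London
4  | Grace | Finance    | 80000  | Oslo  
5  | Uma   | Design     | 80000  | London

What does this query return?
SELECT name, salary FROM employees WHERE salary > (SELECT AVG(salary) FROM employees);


Subquery: AVG(salary) = 78000.0
Filtering: salary > 78000.0
  Dave (110000) -> MATCH
  Grace (80000) -> MATCH
  Uma (80000) -> MATCH


3 rows:
Dave, 110000
Grace, 80000
Uma, 80000


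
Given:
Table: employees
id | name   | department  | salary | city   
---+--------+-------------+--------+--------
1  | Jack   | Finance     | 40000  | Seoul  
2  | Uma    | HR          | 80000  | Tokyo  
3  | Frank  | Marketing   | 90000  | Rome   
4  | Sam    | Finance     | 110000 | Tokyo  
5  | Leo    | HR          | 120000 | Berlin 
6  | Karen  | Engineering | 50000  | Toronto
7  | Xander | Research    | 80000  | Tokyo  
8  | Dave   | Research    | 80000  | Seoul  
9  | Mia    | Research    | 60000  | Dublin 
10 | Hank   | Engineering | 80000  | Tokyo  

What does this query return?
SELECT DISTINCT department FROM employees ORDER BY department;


All 'department' values (row order): Finance, HR, Marketing, Finance, HR, Engineering, Research, Research, Research, Engineering
Removing duplicates leaves 5 unique value(s).

5 values:
Engineering
Finance
HR
Marketing
Research


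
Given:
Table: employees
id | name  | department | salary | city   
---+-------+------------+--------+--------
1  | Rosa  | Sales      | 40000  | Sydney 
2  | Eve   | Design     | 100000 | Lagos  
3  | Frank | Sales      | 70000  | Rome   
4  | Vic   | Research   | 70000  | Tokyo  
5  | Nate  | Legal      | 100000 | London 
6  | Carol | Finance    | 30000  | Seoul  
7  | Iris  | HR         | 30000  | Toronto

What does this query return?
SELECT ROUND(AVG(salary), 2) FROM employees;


SUM(salary) = 440000
COUNT = 7
ROUND(AVG, 2) = ROUND(440000 / 7, 2) = 62857.14

62857.14


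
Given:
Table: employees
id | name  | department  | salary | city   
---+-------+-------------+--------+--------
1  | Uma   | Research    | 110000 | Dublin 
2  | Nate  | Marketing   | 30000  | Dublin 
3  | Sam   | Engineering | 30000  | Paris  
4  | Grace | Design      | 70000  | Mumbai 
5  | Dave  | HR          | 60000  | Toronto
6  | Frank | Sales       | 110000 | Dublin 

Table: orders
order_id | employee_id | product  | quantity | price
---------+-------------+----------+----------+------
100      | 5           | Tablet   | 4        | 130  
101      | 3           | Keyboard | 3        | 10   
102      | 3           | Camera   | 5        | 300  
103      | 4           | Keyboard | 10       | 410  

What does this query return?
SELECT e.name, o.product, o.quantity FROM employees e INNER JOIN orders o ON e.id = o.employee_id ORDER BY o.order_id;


Joining employees.id = orders.employee_id:
  employee Dave (id=5) -> order Tablet
  employee Sam (id=3) -> order Keyboard
  employee Sam (id=3) -> order Camera
  employee Grace (id=4) -> order Keyboard


4 rows:
Dave, Tablet, 4
Sam, Keyboard, 3
Sam, Camera, 5
Grace, Keyboard, 10


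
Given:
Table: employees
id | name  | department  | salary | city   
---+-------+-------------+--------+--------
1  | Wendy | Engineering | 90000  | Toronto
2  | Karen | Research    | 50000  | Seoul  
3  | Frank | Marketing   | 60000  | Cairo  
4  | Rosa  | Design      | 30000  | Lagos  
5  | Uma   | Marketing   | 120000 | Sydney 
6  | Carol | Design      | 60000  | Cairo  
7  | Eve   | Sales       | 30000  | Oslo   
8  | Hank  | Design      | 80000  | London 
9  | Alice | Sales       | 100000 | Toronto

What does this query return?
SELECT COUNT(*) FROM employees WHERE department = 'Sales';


Counting rows where department = 'Sales'
  Eve -> MATCH
  Alice -> MATCH


2


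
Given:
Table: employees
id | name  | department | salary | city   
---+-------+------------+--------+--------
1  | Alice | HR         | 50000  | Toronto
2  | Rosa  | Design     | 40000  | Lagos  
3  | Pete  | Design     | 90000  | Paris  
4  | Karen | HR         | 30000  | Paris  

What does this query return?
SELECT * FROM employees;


SELECT * returns all 4 rows with all columns

4 rows:
1, Alice, HR, 50000, Toronto
2, Rosa, Design, 40000, Lagos
3, Pete, Design, 90000, Paris
4, Karen, HR, 30000, Paris


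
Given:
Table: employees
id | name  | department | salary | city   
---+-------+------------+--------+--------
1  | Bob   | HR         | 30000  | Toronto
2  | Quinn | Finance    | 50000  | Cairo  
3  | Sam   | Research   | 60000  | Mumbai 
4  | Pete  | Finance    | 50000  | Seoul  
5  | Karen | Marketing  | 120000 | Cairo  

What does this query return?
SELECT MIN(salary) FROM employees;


Salaries: 30000, 50000, 60000, 50000, 120000
MIN = 30000

30000


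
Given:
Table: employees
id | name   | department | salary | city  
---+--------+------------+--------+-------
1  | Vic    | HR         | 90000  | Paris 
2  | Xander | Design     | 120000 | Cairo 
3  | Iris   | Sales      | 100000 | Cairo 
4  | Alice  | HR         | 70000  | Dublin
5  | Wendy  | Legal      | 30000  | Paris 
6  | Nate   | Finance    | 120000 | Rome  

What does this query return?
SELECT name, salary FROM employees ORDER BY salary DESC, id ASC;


Sorting by salary DESC, then id ASC for ties

6 rows:
Xander, 120000
Nate, 120000
Iris, 100000
Vic, 90000
Alice, 70000
Wendy, 30000


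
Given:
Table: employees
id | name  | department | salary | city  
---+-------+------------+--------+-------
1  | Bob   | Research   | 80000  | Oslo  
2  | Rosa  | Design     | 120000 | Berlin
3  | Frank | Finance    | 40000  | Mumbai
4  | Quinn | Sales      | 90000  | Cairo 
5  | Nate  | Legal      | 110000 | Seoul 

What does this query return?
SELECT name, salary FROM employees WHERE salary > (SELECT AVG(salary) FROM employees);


Subquery: AVG(salary) = 88000.0
Filtering: salary > 88000.0
  Rosa (120000) -> MATCH
  Quinn (90000) -> MATCH
  Nate (110000) -> MATCH


3 rows:
Rosa, 120000
Quinn, 90000
Nate, 110000


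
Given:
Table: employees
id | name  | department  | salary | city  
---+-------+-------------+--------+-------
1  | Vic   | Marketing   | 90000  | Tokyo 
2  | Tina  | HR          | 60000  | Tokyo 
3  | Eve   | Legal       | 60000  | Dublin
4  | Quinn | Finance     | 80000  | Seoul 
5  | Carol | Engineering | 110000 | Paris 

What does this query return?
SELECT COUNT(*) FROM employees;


COUNT(*) counts all rows

5


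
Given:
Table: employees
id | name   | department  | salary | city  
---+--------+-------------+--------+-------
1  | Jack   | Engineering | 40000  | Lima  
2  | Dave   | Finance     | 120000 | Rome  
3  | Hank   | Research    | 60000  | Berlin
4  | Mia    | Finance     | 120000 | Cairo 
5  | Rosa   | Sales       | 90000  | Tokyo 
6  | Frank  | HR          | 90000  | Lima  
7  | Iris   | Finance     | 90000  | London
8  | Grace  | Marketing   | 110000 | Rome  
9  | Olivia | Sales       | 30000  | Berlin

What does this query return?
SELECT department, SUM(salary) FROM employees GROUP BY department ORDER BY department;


Summing salary within each department:
  Engineering: 40000 = 40000
  Finance: 120000 + 120000 + 90000 = 330000
  HR: 90000 = 90000
  Marketing: 110000 = 110000
  Research: 60000 = 60000
  Sales: 90000 + 30000 = 120000


6 groups:
Engineering, 40000
Finance, 330000
HR, 90000
Marketing, 110000
Research, 60000
Sales, 120000


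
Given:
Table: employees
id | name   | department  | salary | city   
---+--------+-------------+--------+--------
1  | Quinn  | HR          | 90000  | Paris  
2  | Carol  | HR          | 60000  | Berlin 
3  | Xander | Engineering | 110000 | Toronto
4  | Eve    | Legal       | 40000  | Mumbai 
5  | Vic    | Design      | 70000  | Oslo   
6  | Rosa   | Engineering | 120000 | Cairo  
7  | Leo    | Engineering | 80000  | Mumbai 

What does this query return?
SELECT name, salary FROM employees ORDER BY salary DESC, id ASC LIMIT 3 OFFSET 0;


Sort by salary DESC (id ASC tiebreak), then skip 0 and take 3
Rows 1 through 3

3 rows:
Rosa, 120000
Xander, 110000
Quinn, 90000


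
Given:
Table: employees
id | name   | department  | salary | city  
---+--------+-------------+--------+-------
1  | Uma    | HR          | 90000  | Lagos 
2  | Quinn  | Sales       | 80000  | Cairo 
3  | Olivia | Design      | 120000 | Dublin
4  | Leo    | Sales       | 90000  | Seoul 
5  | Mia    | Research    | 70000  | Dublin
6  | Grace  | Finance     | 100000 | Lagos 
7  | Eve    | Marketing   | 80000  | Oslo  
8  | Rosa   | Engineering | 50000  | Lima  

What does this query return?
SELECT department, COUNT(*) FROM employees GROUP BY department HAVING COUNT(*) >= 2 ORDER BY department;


Groups with count >= 2:
  Sales: 2 -> PASS
  Design: 1 -> filtered out
  Engineering: 1 -> filtered out
  Finance: 1 -> filtered out
  HR: 1 -> filtered out
  Marketing: 1 -> filtered out
  Research: 1 -> filtered out


1 groups:
Sales, 2


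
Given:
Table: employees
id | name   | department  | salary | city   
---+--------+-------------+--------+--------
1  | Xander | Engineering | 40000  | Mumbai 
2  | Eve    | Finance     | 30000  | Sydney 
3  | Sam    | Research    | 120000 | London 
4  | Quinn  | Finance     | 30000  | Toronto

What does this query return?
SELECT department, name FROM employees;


Projecting columns: department, name

4 rows:
Engineering, Xander
Finance, Eve
Research, Sam
Finance, Quinn


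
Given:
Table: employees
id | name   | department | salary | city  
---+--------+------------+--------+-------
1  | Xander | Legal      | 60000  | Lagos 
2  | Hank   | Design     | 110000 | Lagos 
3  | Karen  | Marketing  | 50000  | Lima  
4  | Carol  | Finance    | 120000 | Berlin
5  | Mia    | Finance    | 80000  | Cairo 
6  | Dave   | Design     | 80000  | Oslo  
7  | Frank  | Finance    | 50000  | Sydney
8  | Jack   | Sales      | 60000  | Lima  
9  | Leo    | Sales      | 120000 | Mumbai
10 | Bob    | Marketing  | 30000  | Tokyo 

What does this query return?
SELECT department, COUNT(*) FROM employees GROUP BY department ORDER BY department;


Assigning each row to its department group:
  Xander -> Legal
  Hank -> Design
  Karen -> Marketing
  Carol -> Finance
  Mia -> Finance
  Dave -> Design
  Frank -> Finance
  Jack -> Sales
  Leo -> Sales
  Bob -> Marketing


5 groups:
Design, 2
Finance, 3
Legal, 1
Marketing, 2
Sales, 2


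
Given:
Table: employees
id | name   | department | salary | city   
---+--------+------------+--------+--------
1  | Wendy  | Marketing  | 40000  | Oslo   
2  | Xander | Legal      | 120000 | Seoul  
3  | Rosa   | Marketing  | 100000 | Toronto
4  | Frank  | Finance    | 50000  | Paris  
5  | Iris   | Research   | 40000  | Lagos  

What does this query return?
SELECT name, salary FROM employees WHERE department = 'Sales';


Filtering: department = 'Sales'
Matching rows: 0

Empty result set (0 rows)


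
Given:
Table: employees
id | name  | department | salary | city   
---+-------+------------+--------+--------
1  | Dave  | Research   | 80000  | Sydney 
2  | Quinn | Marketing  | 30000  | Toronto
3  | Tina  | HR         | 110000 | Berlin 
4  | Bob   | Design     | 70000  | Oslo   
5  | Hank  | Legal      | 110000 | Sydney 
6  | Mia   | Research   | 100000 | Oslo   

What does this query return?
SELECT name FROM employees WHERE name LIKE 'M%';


LIKE 'M%' matches names starting with 'M'
Matching: 1

1 rows:
Mia


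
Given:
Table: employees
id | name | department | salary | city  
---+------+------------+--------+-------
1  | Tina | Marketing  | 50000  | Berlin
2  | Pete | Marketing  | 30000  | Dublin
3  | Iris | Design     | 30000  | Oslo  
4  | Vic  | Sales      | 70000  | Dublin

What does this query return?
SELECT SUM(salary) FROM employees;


SUM(salary) = 50000 + 30000 + 30000 + 70000 = 180000

180000


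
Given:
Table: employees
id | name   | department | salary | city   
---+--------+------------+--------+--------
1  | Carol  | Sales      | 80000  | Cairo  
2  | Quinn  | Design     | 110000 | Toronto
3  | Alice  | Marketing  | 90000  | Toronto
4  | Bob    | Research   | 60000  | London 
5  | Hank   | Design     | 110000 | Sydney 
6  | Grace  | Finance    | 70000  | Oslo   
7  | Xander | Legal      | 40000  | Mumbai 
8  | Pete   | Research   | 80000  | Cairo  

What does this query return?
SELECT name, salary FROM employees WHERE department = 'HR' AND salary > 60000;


Filtering: department = 'HR' AND salary > 60000
Matching: 0 rows

Empty result set (0 rows)


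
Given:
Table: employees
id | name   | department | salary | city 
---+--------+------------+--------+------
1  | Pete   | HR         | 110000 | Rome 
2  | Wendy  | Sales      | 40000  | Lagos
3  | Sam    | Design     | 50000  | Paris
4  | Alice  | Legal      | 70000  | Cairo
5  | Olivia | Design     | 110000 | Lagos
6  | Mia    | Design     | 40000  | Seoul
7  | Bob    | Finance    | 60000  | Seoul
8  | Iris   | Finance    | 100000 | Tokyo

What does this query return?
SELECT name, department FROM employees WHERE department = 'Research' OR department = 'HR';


Filtering: department = 'Research' OR 'HR'
Matching: 1 rows

1 rows:
Pete, HR


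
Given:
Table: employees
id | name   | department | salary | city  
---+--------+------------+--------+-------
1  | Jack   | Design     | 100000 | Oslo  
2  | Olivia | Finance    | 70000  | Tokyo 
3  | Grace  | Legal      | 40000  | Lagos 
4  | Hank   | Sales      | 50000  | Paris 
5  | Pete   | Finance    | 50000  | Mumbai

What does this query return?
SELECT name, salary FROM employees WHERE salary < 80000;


Filtering: salary < 80000
Matching: 4 rows

4 rows:
Olivia, 70000
Grace, 40000
Hank, 50000
Pete, 50000


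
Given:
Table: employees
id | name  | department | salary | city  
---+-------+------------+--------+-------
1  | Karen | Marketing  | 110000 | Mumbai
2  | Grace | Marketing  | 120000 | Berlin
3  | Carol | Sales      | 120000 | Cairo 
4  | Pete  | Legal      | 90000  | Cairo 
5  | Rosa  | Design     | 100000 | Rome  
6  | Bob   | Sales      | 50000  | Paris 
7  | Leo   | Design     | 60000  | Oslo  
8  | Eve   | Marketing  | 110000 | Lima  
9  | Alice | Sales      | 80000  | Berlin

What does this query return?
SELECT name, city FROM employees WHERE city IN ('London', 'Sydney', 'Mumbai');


Filtering: city IN ('London', 'Sydney', 'Mumbai')
Matching: 1 rows

1 rows:
Karen, Mumbai


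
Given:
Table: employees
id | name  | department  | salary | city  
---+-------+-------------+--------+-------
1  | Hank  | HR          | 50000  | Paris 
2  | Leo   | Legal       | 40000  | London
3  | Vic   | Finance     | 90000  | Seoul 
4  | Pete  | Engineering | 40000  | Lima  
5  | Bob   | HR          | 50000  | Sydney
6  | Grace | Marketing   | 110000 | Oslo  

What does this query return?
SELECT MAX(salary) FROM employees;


Salaries: 50000, 40000, 90000, 40000, 50000, 110000
MAX = 110000

110000


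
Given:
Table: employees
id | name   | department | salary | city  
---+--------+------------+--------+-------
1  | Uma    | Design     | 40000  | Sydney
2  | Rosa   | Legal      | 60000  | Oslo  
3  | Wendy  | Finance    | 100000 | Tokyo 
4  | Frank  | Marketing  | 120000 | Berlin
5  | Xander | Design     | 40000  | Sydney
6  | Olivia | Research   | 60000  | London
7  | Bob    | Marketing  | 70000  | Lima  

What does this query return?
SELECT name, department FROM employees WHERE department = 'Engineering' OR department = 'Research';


Filtering: department = 'Engineering' OR 'Research'
Matching: 1 rows

1 rows:
Olivia, Research


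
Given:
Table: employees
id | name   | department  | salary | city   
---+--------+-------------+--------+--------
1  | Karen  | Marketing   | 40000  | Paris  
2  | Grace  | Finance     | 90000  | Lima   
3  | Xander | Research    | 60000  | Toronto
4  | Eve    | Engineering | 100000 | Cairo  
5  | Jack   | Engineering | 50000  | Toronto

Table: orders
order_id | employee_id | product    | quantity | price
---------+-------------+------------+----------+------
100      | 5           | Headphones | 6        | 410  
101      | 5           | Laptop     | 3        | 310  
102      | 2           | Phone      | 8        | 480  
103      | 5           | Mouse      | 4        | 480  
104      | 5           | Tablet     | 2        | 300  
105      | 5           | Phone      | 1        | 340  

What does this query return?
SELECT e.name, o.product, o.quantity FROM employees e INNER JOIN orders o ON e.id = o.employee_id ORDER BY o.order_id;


Joining employees.id = orders.employee_id:
  employee Jack (id=5) -> order Headphones
  employee Jack (id=5) -> order Laptop
  employee Grace (id=2) -> order Phone
  employee Jack (id=5) -> order Mouse
  employee Jack (id=5) -> order Tablet
  employee Jack (id=5) -> order Phone


6 rows:
Jack, Headphones, 6
Jack, Laptop, 3
Grace, Phone, 8
Jack, Mouse, 4
Jack, Tablet, 2
Jack, Phone, 1


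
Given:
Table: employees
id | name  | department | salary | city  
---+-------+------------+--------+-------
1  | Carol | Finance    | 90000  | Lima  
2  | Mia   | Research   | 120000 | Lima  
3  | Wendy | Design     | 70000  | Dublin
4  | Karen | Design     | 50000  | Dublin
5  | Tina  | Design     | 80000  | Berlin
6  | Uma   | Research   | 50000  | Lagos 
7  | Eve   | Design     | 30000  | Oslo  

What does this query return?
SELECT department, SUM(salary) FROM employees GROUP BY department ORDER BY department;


Summing salary within each department:
  Design: 70000 + 50000 + 80000 + 30000 = 230000
  Finance: 90000 = 90000
  Research: 120000 + 50000 = 170000


3 groups:
Design, 230000
Finance, 90000
Research, 170000


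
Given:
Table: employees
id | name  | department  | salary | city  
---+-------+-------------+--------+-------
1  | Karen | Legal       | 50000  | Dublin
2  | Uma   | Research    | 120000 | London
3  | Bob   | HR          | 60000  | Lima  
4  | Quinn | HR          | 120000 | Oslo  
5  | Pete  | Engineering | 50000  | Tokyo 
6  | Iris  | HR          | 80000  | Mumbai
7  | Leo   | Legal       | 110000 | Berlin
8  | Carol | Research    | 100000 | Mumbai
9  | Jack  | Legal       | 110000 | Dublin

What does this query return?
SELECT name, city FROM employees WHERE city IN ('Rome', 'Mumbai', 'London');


Filtering: city IN ('Rome', 'Mumbai', 'London')
Matching: 3 rows

3 rows:
Uma, London
Iris, Mumbai
Carol, Mumbai


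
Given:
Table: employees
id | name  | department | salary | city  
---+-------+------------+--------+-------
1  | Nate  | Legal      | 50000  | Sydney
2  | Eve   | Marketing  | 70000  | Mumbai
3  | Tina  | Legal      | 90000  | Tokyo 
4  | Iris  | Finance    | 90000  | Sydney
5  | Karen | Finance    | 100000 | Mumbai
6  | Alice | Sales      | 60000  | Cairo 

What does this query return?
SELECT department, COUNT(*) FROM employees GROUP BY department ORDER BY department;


Assigning each row to its department group:
  Nate -> Legal
  Eve -> Marketing
  Tina -> Legal
  Iris -> Finance
  Karen -> Finance
  Alice -> Sales


4 groups:
Finance, 2
Legal, 2
Marketing, 1
Sales, 1


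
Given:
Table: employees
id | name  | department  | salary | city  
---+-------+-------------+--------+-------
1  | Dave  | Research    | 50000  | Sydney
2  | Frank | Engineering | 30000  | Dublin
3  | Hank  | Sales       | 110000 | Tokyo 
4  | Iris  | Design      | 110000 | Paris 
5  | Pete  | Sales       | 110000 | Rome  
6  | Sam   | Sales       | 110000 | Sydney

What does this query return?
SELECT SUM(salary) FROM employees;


SUM(salary) = 50000 + 30000 + 110000 + 110000 + 110000 + 110000 = 520000

520000


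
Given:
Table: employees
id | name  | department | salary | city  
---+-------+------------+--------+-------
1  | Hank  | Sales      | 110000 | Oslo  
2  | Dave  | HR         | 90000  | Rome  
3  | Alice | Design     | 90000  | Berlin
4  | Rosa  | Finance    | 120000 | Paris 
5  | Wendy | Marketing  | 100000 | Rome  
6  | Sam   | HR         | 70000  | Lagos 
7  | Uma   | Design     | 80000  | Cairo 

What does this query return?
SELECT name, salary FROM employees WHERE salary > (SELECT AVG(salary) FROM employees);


Subquery: AVG(salary) = 94285.71
Filtering: salary > 94285.71
  Hank (110000) -> MATCH
  Rosa (120000) -> MATCH
  Wendy (100000) -> MATCH


3 rows:
Hank, 110000
Rosa, 120000
Wendy, 100000


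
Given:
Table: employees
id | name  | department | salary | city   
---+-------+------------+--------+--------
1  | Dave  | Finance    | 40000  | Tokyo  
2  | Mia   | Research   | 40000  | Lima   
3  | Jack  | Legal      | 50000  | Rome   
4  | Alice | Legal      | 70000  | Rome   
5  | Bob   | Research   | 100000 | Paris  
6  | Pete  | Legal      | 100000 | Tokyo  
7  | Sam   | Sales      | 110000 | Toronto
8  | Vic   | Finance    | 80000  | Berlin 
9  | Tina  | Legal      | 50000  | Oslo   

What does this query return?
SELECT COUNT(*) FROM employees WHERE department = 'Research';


Counting rows where department = 'Research'
  Mia -> MATCH
  Bob -> MATCH


2


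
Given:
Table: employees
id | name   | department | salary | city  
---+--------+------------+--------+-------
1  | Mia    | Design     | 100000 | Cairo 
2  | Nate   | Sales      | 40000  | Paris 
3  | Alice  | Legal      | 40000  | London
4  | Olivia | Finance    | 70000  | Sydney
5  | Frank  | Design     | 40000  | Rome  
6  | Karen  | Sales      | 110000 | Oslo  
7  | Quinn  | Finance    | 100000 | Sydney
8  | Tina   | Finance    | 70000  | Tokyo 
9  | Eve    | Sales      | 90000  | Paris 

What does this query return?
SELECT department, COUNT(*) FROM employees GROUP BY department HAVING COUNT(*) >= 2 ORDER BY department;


Groups with count >= 2:
  Design: 2 -> PASS
  Finance: 3 -> PASS
  Sales: 3 -> PASS
  Legal: 1 -> filtered out


3 groups:
Design, 2
Finance, 3
Sales, 3


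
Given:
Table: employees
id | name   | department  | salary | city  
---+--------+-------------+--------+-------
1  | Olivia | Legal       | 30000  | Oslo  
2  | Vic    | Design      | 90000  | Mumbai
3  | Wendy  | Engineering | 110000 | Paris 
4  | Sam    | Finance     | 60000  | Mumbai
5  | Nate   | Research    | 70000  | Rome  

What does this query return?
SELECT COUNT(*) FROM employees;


COUNT(*) counts all rows

5


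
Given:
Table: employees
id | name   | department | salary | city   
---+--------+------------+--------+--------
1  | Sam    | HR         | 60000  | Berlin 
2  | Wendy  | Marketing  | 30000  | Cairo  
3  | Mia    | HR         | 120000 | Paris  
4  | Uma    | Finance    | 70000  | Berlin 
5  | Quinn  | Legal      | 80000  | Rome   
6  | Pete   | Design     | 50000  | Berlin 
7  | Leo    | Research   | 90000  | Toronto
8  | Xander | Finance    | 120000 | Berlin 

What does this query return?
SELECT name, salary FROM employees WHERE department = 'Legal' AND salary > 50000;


Filtering: department = 'Legal' AND salary > 50000
Matching: 1 rows

1 rows:
Quinn, 80000


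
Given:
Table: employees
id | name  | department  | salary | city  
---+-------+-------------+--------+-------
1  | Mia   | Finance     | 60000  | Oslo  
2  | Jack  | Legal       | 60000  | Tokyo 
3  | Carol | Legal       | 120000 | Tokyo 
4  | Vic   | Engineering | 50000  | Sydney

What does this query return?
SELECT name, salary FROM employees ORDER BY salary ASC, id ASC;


Sorting by salary ASC, then id ASC for ties

4 rows:
Vic, 50000
Mia, 60000
Jack, 60000
Carol, 120000


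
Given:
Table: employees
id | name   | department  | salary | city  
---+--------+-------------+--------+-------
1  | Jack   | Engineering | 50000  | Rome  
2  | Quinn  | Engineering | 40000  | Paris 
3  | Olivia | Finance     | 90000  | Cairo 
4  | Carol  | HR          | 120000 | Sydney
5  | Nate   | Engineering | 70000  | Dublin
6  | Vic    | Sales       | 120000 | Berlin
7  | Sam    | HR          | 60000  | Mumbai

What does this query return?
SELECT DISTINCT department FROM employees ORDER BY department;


All 'department' values (row order): Engineering, Engineering, Finance, HR, Engineering, Sales, HR
Removing duplicates leaves 4 unique value(s).

4 values:
Engineering
Finance
HR
Sales


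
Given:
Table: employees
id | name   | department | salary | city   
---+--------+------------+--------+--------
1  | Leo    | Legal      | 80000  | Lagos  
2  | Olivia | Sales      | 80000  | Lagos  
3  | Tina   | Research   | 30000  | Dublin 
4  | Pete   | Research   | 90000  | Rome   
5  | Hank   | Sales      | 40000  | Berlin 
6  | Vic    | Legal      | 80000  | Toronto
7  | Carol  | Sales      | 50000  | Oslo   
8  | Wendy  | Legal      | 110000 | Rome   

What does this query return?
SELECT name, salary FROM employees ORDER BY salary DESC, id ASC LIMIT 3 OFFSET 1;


Sort by salary DESC (id ASC tiebreak), then skip 1 and take 3
Rows 2 through 4

3 rows:
Pete, 90000
Leo, 80000
Olivia, 80000


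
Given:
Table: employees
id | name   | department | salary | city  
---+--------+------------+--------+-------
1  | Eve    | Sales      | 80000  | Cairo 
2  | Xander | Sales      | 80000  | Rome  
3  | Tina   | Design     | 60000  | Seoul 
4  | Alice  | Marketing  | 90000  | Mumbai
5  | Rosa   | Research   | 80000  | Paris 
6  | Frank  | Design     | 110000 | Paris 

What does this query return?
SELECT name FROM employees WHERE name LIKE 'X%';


LIKE 'X%' matches names starting with 'X'
Matching: 1

1 rows:
Xander


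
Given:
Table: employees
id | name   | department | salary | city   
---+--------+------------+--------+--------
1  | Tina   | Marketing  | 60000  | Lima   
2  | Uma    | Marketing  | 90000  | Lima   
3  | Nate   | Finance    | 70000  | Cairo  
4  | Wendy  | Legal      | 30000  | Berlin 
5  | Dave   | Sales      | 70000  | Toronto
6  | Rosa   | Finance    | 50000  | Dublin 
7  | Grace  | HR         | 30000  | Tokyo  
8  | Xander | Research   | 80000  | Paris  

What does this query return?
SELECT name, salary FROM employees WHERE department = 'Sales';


Filtering: department = 'Sales'
Matching rows: 1

1 rows:
Dave, 70000


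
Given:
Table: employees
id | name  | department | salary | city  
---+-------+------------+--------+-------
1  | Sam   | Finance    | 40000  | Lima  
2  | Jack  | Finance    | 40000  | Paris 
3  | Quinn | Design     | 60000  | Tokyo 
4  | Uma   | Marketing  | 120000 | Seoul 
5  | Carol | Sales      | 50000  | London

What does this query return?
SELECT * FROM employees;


SELECT * returns all 5 rows with all columns

5 rows:
1, Sam, Finance, 40000, Lima
2, Jack, Finance, 40000, Paris
3, Quinn, Design, 60000, Tokyo
4, Uma, Marketing, 120000, Seoul
5, Carol, Sales, 50000, London


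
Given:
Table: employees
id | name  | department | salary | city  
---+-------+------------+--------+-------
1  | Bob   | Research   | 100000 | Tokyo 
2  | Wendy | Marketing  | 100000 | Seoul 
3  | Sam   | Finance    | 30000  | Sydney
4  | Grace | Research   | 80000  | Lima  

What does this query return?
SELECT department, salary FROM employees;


Projecting columns: department, salary

4 rows:
Research, 100000
Marketing, 100000
Finance, 30000
Research, 80000
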